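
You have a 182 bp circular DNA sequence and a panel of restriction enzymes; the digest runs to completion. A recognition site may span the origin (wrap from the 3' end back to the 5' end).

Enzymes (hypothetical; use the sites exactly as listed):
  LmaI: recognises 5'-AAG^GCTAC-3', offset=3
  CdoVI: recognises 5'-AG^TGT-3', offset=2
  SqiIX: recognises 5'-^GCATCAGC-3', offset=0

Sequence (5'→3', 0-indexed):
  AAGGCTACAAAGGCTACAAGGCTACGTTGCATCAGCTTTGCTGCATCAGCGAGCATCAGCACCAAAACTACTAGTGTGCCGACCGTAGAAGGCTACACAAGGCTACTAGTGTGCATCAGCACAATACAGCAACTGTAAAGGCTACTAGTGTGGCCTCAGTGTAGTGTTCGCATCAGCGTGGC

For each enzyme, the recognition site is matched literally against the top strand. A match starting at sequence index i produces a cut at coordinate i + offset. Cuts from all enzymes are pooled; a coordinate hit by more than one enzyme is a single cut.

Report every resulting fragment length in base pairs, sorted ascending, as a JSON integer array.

[3,5,5,8,8,8,8,9,10,10,11,14,16,17,22,28]

Scan for sites:
  LmaI AAGGCTAC/3: at [0, 9, 17, 88, 98, 137] ⇒ [3, 12, 20, 91, 101, 140]
  CdoVI AGTGT/2: at [72, 107, 146, 157, 162] ⇒ [74, 109, 148, 159, 164]
  SqiIX GCATCAGC/0: at [28, 42, 52, 112, 169] ⇒ [28, 42, 52, 112, 169]

Pooled cuts: [3, 12, 20, 28, 42, 52, 74, 91, 101, 109, 112, 140, 148, 159, 164, 169]

Fragments:
  3→12: 9 bp
  12→20: 8 bp
  20→28: 8 bp
  28→42: 14 bp
  42→52: 10 bp
  52→74: 22 bp
  74→91: 17 bp
  91→101: 10 bp
  101→109: 8 bp
  109→112: 3 bp
  112→140: 28 bp
  140→148: 8 bp
  148→159: 11 bp
  159→164: 5 bp
  164→169: 5 bp
  169→3 (wrap): 182-169+3 = 16 bp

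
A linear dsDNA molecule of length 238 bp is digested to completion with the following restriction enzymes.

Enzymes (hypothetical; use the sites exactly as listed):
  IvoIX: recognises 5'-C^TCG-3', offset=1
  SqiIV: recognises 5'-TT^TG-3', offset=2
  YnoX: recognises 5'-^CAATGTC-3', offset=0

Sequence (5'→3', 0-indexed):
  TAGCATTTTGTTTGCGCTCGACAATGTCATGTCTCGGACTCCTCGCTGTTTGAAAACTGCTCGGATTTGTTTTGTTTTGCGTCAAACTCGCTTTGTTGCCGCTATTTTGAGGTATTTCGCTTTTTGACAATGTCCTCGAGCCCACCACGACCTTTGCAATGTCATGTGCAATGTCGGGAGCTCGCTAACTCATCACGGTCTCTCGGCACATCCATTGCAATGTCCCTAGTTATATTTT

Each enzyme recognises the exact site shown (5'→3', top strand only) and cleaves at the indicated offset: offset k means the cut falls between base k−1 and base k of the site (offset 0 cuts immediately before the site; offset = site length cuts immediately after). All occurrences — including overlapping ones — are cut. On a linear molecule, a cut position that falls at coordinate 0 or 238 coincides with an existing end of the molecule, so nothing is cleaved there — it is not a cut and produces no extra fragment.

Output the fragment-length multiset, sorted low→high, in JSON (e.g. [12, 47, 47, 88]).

[2,3,4,4,5,5,5,6,7,8,8,8,9,10,10,12,12,13,14,15,17,19,21,21]

Site scan:
  IvoIX (CTCG, off=1): starts [16, 32, 41, 59, 86, 134, 180, 201] → cuts [17, 33, 42, 60, 87, 135, 181, 202]
  SqiIV (TTTG, off=2): starts [6, 10, 48, 65, 70, 75, 91, 105, 122, 152] → cuts [8, 12, 50, 67, 72, 77, 93, 107, 124, 154]
  YnoX (CAATGTC, off=0): starts [21, 127, 156, 168, 217] → cuts [21, 127, 156, 168, 217]

Pooled cuts: [8, 12, 17, 21, 33, 42, 50, 60, 67, 72, 77, 87, 93, 107, 124, 127, 135, 154, 156, 168, 181, 202, 217]

Fragments:
  [0,8): 8 bp
  [8,12): 4 bp
  [12,17): 5 bp
  [17,21): 4 bp
  [21,33): 12 bp
  [33,42): 9 bp
  [42,50): 8 bp
  [50,60): 10 bp
  [60,67): 7 bp
  [67,72): 5 bp
  [72,77): 5 bp
  [77,87): 10 bp
  [87,93): 6 bp
  [93,107): 14 bp
  [107,124): 17 bp
  [124,127): 3 bp
  [127,135): 8 bp
  [135,154): 19 bp
  [154,156): 2 bp
  [156,168): 12 bp
  [168,181): 13 bp
  [181,202): 21 bp
  [202,217): 15 bp
  [217,238): 21 bp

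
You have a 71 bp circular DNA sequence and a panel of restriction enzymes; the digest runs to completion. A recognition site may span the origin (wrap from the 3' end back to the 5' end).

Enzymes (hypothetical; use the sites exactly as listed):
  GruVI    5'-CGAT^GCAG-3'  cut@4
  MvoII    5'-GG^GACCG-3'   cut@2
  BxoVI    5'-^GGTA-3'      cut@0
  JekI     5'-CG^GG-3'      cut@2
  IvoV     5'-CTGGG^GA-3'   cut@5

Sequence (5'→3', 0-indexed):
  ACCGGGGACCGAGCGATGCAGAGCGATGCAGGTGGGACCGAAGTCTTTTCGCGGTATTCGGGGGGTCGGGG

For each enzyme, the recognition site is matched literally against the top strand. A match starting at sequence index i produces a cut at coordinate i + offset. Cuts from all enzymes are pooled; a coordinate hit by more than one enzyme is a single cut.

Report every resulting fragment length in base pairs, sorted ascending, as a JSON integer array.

Per-enzyme occurrences:
  GruVI (CGATGCAG, off=4): starts [13, 23] → cuts [17, 27]
  MvoII (GGGACCG, off=2): starts [4, 33, 68] → cuts [6, 35, 70]
  BxoVI (GGTA, off=0): starts [52] → cuts [52]
  JekI (CGGG, off=2): starts [2, 58, 66] → cuts [4, 60, 68]
  IvoV (CTGGGGA, off=5): no sites

Pooled cuts: [4, 6, 17, 27, 35, 52, 60, 68, 70]

Fragment lengths:
  4→6: 2 bp
  6→17: 11 bp
  17→27: 10 bp
  27→35: 8 bp
  35→52: 17 bp
  52→60: 8 bp
  60→68: 8 bp
  68→70: 2 bp
  70→4 (wrap): 71-70+4 = 5 bp

[2,2,5,8,8,8,10,11,17]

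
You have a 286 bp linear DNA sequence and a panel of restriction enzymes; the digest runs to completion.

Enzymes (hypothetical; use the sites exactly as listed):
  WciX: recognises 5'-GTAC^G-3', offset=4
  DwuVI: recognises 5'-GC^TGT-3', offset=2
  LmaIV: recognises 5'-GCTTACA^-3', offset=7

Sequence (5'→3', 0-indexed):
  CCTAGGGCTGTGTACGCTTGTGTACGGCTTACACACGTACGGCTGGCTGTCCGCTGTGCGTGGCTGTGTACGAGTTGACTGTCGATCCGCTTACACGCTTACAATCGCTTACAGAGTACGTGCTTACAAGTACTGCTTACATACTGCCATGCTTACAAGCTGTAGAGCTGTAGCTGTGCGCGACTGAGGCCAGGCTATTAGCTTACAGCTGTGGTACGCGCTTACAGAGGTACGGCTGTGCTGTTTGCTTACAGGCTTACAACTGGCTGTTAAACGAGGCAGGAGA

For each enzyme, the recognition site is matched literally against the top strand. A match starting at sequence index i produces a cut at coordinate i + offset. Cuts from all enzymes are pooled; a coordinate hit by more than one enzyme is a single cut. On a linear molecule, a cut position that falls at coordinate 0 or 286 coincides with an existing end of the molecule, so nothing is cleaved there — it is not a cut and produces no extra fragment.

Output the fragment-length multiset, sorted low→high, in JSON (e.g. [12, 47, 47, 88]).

Site scan:
  WciX GTACG/4: at [11, 21, 36, 67, 115, 213, 229] ⇒ [15, 25, 40, 71, 119, 217, 233]
  DwuVI GCTGT/2: at [6, 45, 52, 62, 158, 166, 172, 207, 234, 239, 265] ⇒ [8, 47, 54, 64, 160, 168, 174, 209, 236, 241, 267]
  LmaIV GCTTACA/7: at [26, 88, 96, 106, 121, 134, 150, 200, 219, 246, 254] ⇒ [33, 95, 103, 113, 128, 141, 157, 207, 226, 253, 261]

All cut coordinates (distinct, sorted): [8, 15, 25, 33, 40, 47, 54, 64, 71, 95, 103, 113, 119, 128, 141, 157, 160, 168, 174, 207, 209, 217, 226, 233, 236, 241, 253, 261, 267]

Fragment lengths:
  [0,8): 8 bp
  [8,15): 7 bp
  [15,25): 10 bp
  [25,33): 8 bp
  [33,40): 7 bp
  [40,47): 7 bp
  [47,54): 7 bp
  [54,64): 10 bp
  [64,71): 7 bp
  [71,95): 24 bp
  [95,103): 8 bp
  [103,113): 10 bp
  [113,119): 6 bp
  [119,128): 9 bp
  [128,141): 13 bp
  [141,157): 16 bp
  [157,160): 3 bp
  [160,168): 8 bp
  [168,174): 6 bp
  [174,207): 33 bp
  [207,209): 2 bp
  [209,217): 8 bp
  [217,226): 9 bp
  [226,233): 7 bp
  [233,236): 3 bp
  [236,241): 5 bp
  [241,253): 12 bp
  [253,261): 8 bp
  [261,267): 6 bp
  [267,286): 19 bp

[2,3,3,5,6,6,6,7,7,7,7,7,7,8,8,8,8,8,8,9,9,10,10,10,12,13,16,19,24,33]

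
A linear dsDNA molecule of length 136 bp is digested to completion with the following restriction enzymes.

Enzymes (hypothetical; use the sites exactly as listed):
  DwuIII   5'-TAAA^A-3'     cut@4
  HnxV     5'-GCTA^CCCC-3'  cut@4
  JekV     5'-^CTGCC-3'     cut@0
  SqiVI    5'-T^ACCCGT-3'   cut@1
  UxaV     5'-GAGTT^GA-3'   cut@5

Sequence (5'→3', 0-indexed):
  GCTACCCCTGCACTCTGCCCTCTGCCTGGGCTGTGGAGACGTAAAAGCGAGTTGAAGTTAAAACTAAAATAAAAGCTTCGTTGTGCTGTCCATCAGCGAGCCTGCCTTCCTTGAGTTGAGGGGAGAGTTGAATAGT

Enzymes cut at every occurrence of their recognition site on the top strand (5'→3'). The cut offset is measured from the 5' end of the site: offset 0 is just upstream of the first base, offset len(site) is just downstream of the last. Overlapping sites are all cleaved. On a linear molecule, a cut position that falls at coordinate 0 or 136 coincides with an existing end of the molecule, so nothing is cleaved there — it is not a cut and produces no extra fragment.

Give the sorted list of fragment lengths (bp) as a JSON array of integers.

[4,5,6,7,7,8,9,10,12,16,24,28]

Site scan:
  DwuIII (TAAAA, off=4): starts [41, 58, 64, 69] → cuts [45, 62, 68, 73]
  HnxV (GCTACCCC, off=4): starts [0] → cuts [4]
  JekV (CTGCC, off=0): starts [14, 21, 101] → cuts [14, 21, 101]
  SqiVI (TACCCGT, off=1): no sites
  UxaV (GAGTTGA, off=5): starts [48, 112, 124] → cuts [53, 117, 129]

All cut coordinates (distinct, sorted): [4, 14, 21, 45, 53, 62, 68, 73, 101, 117, 129]

Fragment lengths:
  [0,4): 4 bp
  [4,14): 10 bp
  [14,21): 7 bp
  [21,45): 24 bp
  [45,53): 8 bp
  [53,62): 9 bp
  [62,68): 6 bp
  [68,73): 5 bp
  [73,101): 28 bp
  [101,117): 16 bp
  [117,129): 12 bp
  [129,136): 7 bp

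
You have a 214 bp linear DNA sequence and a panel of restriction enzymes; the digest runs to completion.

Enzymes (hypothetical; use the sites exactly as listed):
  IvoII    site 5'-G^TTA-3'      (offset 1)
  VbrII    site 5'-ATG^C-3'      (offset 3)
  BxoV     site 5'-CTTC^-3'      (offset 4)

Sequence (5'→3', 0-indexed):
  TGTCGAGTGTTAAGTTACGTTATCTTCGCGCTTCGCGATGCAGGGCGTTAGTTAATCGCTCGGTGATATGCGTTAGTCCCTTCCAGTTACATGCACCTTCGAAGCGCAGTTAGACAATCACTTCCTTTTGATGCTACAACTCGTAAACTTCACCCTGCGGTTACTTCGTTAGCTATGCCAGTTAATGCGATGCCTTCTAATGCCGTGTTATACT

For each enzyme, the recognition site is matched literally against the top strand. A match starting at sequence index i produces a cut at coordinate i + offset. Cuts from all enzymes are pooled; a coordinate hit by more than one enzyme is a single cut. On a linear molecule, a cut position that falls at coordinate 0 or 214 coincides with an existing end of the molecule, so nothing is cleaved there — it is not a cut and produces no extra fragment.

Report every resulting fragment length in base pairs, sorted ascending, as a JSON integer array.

[1,2,3,4,4,5,5,5,5,5,5,6,6,7,7,7,7,7,7,8,9,9,9,9,9,11,15,18,19]

Scan for sites:
  IvoII (GTTA, off=1): starts [8, 13, 18, 46, 50, 71, 85, 108, 159, 167, 180, 206] → cuts [9, 14, 19, 47, 51, 72, 86, 109, 160, 168, 181, 207]
  VbrII (ATGC, off=3): starts [37, 67, 90, 130, 174, 184, 189, 199] → cuts [40, 70, 93, 133, 177, 187, 192, 202]
  BxoV (CTTC, off=4): starts [23, 30, 79, 96, 120, 147, 163, 193] → cuts [27, 34, 83, 100, 124, 151, 167, 197]

Pooled cuts: [9, 14, 19, 27, 34, 40, 47, 51, 70, 72, 83, 86, 93, 100, 109, 124, 133, 151, 160, 167, 168, 177, 181, 187, 192, 197, 202, 207]

Fragment lengths:
  [0,9): 9 bp
  [9,14): 5 bp
  [14,19): 5 bp
  [19,27): 8 bp
  [27,34): 7 bp
  [34,40): 6 bp
  [40,47): 7 bp
  [47,51): 4 bp
  [51,70): 19 bp
  [70,72): 2 bp
  [72,83): 11 bp
  [83,86): 3 bp
  [86,93): 7 bp
  [93,100): 7 bp
  [100,109): 9 bp
  [109,124): 15 bp
  [124,133): 9 bp
  [133,151): 18 bp
  [151,160): 9 bp
  [160,167): 7 bp
  [167,168): 1 bp
  [168,177): 9 bp
  [177,181): 4 bp
  [181,187): 6 bp
  [187,192): 5 bp
  [192,197): 5 bp
  [197,202): 5 bp
  [202,207): 5 bp
  [207,214): 7 bp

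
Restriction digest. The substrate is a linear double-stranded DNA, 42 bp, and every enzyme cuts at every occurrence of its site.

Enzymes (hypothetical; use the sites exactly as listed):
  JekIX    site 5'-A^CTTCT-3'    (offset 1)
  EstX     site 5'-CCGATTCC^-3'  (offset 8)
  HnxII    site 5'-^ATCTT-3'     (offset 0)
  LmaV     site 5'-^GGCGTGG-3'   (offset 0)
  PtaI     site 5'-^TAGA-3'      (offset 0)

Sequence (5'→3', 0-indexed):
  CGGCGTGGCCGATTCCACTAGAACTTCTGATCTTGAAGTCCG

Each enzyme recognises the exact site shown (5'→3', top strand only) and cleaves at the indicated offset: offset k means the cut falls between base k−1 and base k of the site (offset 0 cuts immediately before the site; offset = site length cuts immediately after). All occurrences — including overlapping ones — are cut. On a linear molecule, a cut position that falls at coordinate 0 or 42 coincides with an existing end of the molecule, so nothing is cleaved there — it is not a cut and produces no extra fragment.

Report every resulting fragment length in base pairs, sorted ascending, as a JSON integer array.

Per-enzyme occurrences:
  JekIX (ACTTCT, off=1): starts [22] → cuts [23]
  EstX (CCGATTCC, off=8): starts [8] → cuts [16]
  HnxII (ATCTT, off=0): starts [29] → cuts [29]
  LmaV (GGCGTGG, off=0): starts [1] → cuts [1]
  PtaI (TAGA, off=0): starts [18] → cuts [18]

Pooled cuts: [1, 16, 18, 23, 29]

Fragments:
  [0,1): 1 bp
  [1,16): 15 bp
  [16,18): 2 bp
  [18,23): 5 bp
  [23,29): 6 bp
  [29,42): 13 bp

[1,2,5,6,13,15]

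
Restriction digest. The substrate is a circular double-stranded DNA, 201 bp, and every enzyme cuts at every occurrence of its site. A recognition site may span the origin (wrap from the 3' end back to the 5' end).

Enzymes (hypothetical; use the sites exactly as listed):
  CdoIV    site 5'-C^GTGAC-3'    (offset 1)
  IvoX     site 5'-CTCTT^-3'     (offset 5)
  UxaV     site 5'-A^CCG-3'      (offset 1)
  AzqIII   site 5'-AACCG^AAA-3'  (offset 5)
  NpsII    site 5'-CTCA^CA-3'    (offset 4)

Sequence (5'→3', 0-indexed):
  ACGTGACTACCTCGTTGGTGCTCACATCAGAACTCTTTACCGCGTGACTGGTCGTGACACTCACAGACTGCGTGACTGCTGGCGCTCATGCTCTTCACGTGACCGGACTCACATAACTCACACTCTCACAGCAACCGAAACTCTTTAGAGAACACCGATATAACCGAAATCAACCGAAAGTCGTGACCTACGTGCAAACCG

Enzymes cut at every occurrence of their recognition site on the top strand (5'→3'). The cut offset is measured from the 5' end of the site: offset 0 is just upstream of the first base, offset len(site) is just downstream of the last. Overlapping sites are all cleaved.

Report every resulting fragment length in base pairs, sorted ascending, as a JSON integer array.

Scan for sites:
  CdoIV CGTGAC/1: at [1, 42, 52, 70, 97, 181] ⇒ [2, 43, 53, 71, 98, 182]
  IvoX CTCTT/5: at [32, 90, 140] ⇒ [37, 95, 145]
  UxaV ACCG/1: at [38, 101, 133, 153, 162, 172, 197] ⇒ [39, 102, 134, 154, 163, 173, 198]
  AzqIII AACCGAAA/5: at [132, 161, 171] ⇒ [137, 166, 176]
  NpsII CTCACA/4: at [20, 59, 107, 116, 124] ⇒ [24, 63, 111, 120, 128]

Pooled cuts: [2, 24, 37, 39, 43, 53, 63, 71, 95, 98, 102, 111, 120, 128, 134, 137, 145, 154, 163, 166, 173, 176, 182, 198]

Fragment lengths:
  2→24: 22 bp
  24→37: 13 bp
  37→39: 2 bp
  39→43: 4 bp
  43→53: 10 bp
  53→63: 10 bp
  63→71: 8 bp
  71→95: 24 bp
  95→98: 3 bp
  98→102: 4 bp
  102→111: 9 bp
  111→120: 9 bp
  120→128: 8 bp
  128→134: 6 bp
  134→137: 3 bp
  137→145: 8 bp
  145→154: 9 bp
  154→163: 9 bp
  163→166: 3 bp
  166→173: 7 bp
  173→176: 3 bp
  176→182: 6 bp
  182→198: 16 bp
  198→2 (wrap): 201-198+2 = 5 bp

[2,3,3,3,3,4,4,5,6,6,7,8,8,8,9,9,9,9,10,10,13,16,22,24]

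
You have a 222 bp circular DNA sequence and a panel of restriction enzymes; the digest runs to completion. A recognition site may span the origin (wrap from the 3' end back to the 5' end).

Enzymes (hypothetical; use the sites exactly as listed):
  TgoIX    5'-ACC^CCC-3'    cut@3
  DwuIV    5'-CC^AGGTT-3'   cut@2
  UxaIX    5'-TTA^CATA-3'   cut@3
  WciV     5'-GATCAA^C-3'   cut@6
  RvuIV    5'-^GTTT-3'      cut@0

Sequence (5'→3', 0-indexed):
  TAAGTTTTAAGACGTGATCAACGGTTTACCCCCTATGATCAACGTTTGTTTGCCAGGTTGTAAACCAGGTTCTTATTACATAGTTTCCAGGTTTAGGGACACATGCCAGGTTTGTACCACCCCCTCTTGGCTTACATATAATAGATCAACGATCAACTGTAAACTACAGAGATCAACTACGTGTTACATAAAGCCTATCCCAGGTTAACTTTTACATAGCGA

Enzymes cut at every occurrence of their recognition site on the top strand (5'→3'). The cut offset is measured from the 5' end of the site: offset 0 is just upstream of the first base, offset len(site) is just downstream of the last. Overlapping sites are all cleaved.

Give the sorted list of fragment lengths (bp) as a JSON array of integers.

Scan for sites:
  TgoIX (ACCCCC, off=3): starts [27, 118] → cuts [30, 121]
  DwuIV (CCAGGTT, off=2): starts [52, 64, 86, 105, 199] → cuts [54, 66, 88, 107, 201]
  UxaIX (TTACATA, off=3): starts [75, 131, 183, 211] → cuts [78, 134, 186, 214]
  WciV (GATCAAC, off=6): starts [15, 36, 143, 150, 170] → cuts [21, 42, 149, 156, 176]
  RvuIV (GTTT, off=0): starts [3, 23, 43, 47, 82, 90, 109] → cuts [3, 23, 43, 47, 82, 90, 109]

Pooled cuts: [3, 21, 23, 30, 42, 43, 47, 54, 66, 78, 82, 88, 90, 107, 109, 121, 134, 149, 156, 176, 186, 201, 214]

Fragments:
  3→21: 18 bp
  21→23: 2 bp
  23→30: 7 bp
  30→42: 12 bp
  42→43: 1 bp
  43→47: 4 bp
  47→54: 7 bp
  54→66: 12 bp
  66→78: 12 bp
  78→82: 4 bp
  82→88: 6 bp
  88→90: 2 bp
  90→107: 17 bp
  107→109: 2 bp
  109→121: 12 bp
  121→134: 13 bp
  134→149: 15 bp
  149→156: 7 bp
  156→176: 20 bp
  176→186: 10 bp
  186→201: 15 bp
  201→214: 13 bp
  214→3 (wrap): 222-214+3 = 11 bp

[1,2,2,2,4,4,6,7,7,7,10,11,12,12,12,12,13,13,15,15,17,18,20]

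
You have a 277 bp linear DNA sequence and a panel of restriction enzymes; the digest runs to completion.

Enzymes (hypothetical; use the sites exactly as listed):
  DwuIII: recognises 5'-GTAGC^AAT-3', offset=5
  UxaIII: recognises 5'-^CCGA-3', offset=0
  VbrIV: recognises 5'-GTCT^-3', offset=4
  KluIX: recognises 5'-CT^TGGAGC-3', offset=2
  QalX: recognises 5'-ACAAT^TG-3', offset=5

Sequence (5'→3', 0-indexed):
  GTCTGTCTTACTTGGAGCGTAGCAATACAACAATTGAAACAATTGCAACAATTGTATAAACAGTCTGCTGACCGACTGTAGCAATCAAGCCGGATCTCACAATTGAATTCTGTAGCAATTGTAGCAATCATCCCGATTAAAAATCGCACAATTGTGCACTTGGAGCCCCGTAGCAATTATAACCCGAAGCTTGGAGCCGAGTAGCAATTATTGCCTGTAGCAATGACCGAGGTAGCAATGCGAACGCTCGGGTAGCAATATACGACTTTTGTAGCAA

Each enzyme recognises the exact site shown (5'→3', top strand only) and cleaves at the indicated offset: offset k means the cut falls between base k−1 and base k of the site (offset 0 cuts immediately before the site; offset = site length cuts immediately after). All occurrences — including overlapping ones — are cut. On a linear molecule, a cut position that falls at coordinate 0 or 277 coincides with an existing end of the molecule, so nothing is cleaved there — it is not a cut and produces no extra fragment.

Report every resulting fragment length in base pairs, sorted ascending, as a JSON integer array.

[4,4,4,5,5,5,7,8,8,9,9,9,9,9,10,11,11,11,13,14,14,16,20,20,21,21]

Site scan:
  DwuIII (GTAGCAAT, off=5): starts [18, 77, 111, 120, 169, 200, 216, 231, 251] → cuts [23, 82, 116, 125, 174, 205, 221, 236, 256]
  UxaIII (CCGA, off=0): starts [71, 132, 183, 196, 226] → cuts [71, 132, 183, 196, 226]
  VbrIV (GTCT, off=4): starts [0, 4, 62] → cuts [4, 8, 66]
  KluIX (CTTGGAGC, off=2): starts [10, 158, 189] → cuts [12, 160, 191]
  QalX (ACAATTG, off=5): starts [29, 38, 47, 98, 147] → cuts [34, 43, 52, 103, 152]

All cut coordinates (distinct, sorted): [4, 8, 12, 23, 34, 43, 52, 66, 71, 82, 103, 116, 125, 132, 152, 160, 174, 183, 191, 196, 205, 221, 226, 236, 256]

Fragments:
  [0,4): 4 bp
  [4,8): 4 bp
  [8,12): 4 bp
  [12,23): 11 bp
  [23,34): 11 bp
  [34,43): 9 bp
  [43,52): 9 bp
  [52,66): 14 bp
  [66,71): 5 bp
  [71,82): 11 bp
  [82,103): 21 bp
  [103,116): 13 bp
  [116,125): 9 bp
  [125,132): 7 bp
  [132,152): 20 bp
  [152,160): 8 bp
  [160,174): 14 bp
  [174,183): 9 bp
  [183,191): 8 bp
  [191,196): 5 bp
  [196,205): 9 bp
  [205,221): 16 bp
  [221,226): 5 bp
  [226,236): 10 bp
  [236,256): 20 bp
  [256,277): 21 bp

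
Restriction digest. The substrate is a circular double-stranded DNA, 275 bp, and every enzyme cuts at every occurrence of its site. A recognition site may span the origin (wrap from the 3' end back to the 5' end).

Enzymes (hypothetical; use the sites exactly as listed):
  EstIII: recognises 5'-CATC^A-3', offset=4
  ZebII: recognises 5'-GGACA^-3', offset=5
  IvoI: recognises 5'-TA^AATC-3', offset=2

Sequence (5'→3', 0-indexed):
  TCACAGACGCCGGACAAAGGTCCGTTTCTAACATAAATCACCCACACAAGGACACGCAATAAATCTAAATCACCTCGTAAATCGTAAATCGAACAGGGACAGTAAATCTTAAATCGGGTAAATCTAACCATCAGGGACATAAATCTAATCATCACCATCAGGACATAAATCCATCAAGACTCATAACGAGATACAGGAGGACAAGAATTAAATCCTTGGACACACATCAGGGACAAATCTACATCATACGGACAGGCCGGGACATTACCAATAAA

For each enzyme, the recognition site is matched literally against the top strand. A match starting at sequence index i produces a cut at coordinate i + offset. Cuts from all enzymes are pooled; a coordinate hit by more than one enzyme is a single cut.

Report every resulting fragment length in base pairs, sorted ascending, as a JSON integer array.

Scan for sites:
  EstIII (CATCA, off=4): starts [128, 149, 155, 171, 224, 241] → cuts [132, 153, 159, 175, 228, 245]
  ZebII (GGACA, off=5): starts [11, 49, 96, 134, 160, 198, 217, 230, 249, 259] → cuts [16, 54, 101, 139, 165, 203, 222, 235, 254, 264]
  IvoI (TAAATC, off=2): starts [33, 59, 65, 77, 84, 102, 109, 118, 139, 165, 208, 271] → cuts [35, 61, 67, 79, 86, 104, 111, 120, 141, 167, 210, 273]

All cut coordinates (distinct, sorted): [16, 35, 54, 61, 67, 79, 86, 101, 104, 111, 120, 132, 139, 141, 153, 159, 165, 167, 175, 203, 210, 222, 228, 235, 245, 254, 264, 273]

Fragments:
  16→35: 19 bp
  35→54: 19 bp
  54→61: 7 bp
  61→67: 6 bp
  67→79: 12 bp
  79→86: 7 bp
  86→101: 15 bp
  101→104: 3 bp
  104→111: 7 bp
  111→120: 9 bp
  120→132: 12 bp
  132→139: 7 bp
  139→141: 2 bp
  141→153: 12 bp
  153→159: 6 bp
  159→165: 6 bp
  165→167: 2 bp
  167→175: 8 bp
  175→203: 28 bp
  203→210: 7 bp
  210→222: 12 bp
  222→228: 6 bp
  228→235: 7 bp
  235→245: 10 bp
  245→254: 9 bp
  254→264: 10 bp
  264→273: 9 bp
  273→16 (wrap): 275-273+16 = 18 bp

[2,2,3,6,6,6,6,7,7,7,7,7,7,8,9,9,9,10,10,12,12,12,12,15,18,19,19,28]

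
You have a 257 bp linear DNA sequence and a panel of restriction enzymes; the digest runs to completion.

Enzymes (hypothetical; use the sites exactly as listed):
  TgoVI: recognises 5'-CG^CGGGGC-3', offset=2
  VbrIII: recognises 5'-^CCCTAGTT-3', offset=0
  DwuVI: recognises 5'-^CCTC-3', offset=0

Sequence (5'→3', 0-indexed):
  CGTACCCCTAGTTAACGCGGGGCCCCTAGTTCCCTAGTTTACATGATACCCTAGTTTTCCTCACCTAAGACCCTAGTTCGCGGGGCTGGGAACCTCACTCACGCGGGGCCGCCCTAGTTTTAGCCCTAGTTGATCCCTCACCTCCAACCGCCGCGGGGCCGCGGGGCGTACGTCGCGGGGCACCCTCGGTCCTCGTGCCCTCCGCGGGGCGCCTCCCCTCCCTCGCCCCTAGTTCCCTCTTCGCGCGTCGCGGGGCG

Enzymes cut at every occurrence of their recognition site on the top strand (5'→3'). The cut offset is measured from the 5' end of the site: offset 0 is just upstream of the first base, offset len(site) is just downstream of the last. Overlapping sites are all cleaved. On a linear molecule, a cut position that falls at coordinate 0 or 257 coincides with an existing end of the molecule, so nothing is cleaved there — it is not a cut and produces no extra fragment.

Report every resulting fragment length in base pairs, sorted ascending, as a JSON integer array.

[4,5,5,5,6,6,6,7,7,7,8,8,8,8,8,9,10,10,11,12,12,12,12,12,13,14,15,17]

Site scan:
  TgoVI CGCGGGGC/2: at [15, 78, 101, 151, 159, 173, 202, 248] ⇒ [17, 80, 103, 153, 161, 175, 204, 250]
  VbrIII CCCTAGTT/0: at [5, 23, 31, 48, 70, 111, 123, 226] ⇒ [5, 23, 31, 48, 70, 111, 123, 226]
  DwuVI CCTC/0: at [58, 92, 135, 140, 183, 190, 198, 211, 216, 220, 235] ⇒ [58, 92, 135, 140, 183, 190, 198, 211, 216, 220, 235]

Pooled cuts: [5, 17, 23, 31, 48, 58, 70, 80, 92, 103, 111, 123, 135, 140, 153, 161, 175, 183, 190, 198, 204, 211, 216, 220, 226, 235, 250]

Fragments:
  [0,5): 5 bp
  [5,17): 12 bp
  [17,23): 6 bp
  [23,31): 8 bp
  [31,48): 17 bp
  [48,58): 10 bp
  [58,70): 12 bp
  [70,80): 10 bp
  [80,92): 12 bp
  [92,103): 11 bp
  [103,111): 8 bp
  [111,123): 12 bp
  [123,135): 12 bp
  [135,140): 5 bp
  [140,153): 13 bp
  [153,161): 8 bp
  [161,175): 14 bp
  [175,183): 8 bp
  [183,190): 7 bp
  [190,198): 8 bp
  [198,204): 6 bp
  [204,211): 7 bp
  [211,216): 5 bp
  [216,220): 4 bp
  [220,226): 6 bp
  [226,235): 9 bp
  [235,250): 15 bp
  [250,257): 7 bp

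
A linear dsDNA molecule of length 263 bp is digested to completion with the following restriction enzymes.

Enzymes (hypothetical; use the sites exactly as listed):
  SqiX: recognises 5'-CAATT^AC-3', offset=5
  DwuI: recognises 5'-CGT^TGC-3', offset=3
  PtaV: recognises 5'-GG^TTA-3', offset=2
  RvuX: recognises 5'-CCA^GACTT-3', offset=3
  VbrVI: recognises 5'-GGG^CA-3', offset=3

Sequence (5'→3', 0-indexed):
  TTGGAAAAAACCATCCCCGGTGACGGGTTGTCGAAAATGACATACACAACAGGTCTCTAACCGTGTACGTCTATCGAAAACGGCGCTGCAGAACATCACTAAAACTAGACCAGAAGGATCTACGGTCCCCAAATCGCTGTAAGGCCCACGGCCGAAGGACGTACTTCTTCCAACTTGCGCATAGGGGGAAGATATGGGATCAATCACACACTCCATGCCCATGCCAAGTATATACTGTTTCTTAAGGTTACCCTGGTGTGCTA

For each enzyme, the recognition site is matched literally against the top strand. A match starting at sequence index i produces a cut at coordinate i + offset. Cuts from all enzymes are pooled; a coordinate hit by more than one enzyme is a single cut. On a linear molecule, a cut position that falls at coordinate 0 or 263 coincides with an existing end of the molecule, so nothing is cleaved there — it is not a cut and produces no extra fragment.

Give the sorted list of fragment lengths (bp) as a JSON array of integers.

Site scan:
  SqiX (CAATTAC, off=5): no sites
  DwuI (CGTTGC, off=3): no sites
  PtaV (GGTTA, off=2): starts [245] → cuts [247]
  RvuX (CCAGACTT, off=3): no sites
  VbrVI (GGGCA, off=3): no sites

All cut coordinates (distinct, sorted): [247]

Fragments:
  [0,247): 247 bp
  [247,263): 16 bp

[16,247]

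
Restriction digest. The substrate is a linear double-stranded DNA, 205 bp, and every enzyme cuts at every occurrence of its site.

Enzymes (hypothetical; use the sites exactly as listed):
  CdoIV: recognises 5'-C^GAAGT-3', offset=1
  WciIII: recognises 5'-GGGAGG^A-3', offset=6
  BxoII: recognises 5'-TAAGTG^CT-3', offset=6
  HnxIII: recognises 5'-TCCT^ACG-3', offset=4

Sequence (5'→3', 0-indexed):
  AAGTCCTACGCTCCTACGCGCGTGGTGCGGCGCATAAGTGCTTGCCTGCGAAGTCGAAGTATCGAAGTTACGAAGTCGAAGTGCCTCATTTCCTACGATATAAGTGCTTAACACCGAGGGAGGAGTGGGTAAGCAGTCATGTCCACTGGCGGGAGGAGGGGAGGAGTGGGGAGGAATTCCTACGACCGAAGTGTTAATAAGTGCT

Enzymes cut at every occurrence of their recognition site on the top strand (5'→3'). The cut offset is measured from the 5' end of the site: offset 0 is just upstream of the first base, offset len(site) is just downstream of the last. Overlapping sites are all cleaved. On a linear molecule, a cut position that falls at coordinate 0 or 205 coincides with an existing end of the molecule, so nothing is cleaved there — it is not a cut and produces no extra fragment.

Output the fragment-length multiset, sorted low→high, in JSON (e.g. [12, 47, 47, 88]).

Site scan:
  CdoIV CGAAGT/1: at [48, 54, 62, 70, 76, 186] ⇒ [49, 55, 63, 71, 77, 187]
  WciIII GGGAGGA/6: at [117, 150, 158, 168] ⇒ [123, 156, 164, 174]
  BxoII TAAGTGCT/6: at [34, 100, 197] ⇒ [40, 106, 203]
  HnxIII TCCTACG/4: at [3, 11, 90, 177] ⇒ [7, 15, 94, 181]

Pooled cuts: [7, 15, 40, 49, 55, 63, 71, 77, 94, 106, 123, 156, 164, 174, 181, 187, 203]

Fragment lengths:
  [0,7): 7 bp
  [7,15): 8 bp
  [15,40): 25 bp
  [40,49): 9 bp
  [49,55): 6 bp
  [55,63): 8 bp
  [63,71): 8 bp
  [71,77): 6 bp
  [77,94): 17 bp
  [94,106): 12 bp
  [106,123): 17 bp
  [123,156): 33 bp
  [156,164): 8 bp
  [164,174): 10 bp
  [174,181): 7 bp
  [181,187): 6 bp
  [187,203): 16 bp
  [203,205): 2 bp

[2,6,6,6,7,7,8,8,8,8,9,10,12,16,17,17,25,33]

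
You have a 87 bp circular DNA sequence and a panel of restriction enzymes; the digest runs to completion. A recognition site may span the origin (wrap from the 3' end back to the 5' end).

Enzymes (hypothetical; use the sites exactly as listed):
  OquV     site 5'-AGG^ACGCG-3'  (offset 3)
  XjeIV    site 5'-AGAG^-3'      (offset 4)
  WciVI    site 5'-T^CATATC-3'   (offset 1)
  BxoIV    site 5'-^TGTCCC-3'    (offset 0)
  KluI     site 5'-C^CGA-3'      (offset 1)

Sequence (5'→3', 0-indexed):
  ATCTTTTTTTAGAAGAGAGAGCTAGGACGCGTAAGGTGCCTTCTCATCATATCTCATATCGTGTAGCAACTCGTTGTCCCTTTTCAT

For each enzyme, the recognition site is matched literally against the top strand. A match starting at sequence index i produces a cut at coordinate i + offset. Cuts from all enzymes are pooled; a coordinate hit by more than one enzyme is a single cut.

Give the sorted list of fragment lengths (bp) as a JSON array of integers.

[2,2,5,7,10,20,20,21]

Site scan:
  OquV (AGGACGCG, off=3): starts [23] → cuts [26]
  XjeIV (AGAG, off=4): starts [13, 15, 17] → cuts [17, 19, 21]
  WciVI (TCATATC, off=1): starts [46, 53, 83] → cuts [47, 54, 84]
  BxoIV (TGTCCC, off=0): starts [74] → cuts [74]
  KluI (CCGA, off=1): no sites

All cut coordinates (distinct, sorted): [17, 19, 21, 26, 47, 54, 74, 84]

Fragment lengths:
  17→19: 2 bp
  19→21: 2 bp
  21→26: 5 bp
  26→47: 21 bp
  47→54: 7 bp
  54→74: 20 bp
  74→84: 10 bp
  84→17 (wrap): 87-84+17 = 20 bp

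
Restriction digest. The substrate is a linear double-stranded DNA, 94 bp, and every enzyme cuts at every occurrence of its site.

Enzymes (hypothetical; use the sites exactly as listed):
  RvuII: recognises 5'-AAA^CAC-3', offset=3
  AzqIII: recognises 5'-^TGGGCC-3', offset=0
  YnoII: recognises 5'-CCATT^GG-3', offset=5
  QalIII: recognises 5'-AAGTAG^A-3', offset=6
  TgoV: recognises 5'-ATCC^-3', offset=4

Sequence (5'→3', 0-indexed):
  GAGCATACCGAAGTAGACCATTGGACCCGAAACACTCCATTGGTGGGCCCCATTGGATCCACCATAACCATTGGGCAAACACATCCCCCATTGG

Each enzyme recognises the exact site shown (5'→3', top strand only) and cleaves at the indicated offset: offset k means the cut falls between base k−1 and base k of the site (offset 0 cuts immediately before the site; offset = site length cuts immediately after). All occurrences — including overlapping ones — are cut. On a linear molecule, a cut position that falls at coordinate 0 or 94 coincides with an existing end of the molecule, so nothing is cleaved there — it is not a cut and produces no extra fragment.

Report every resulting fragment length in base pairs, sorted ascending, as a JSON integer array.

Site scan:
  RvuII AAACAC/3: at [29, 76] ⇒ [32, 79]
  AzqIII TGGGCC/0: at [43] ⇒ [43]
  YnoII CCATTGG/5: at [17, 36, 49, 67, 87] ⇒ [22, 41, 54, 72, 92]
  QalIII AAGTAGA/6: at [10] ⇒ [16]
  TgoV ATCC/4: at [56, 82] ⇒ [60, 86]

All cut coordinates (distinct, sorted): [16, 22, 32, 41, 43, 54, 60, 72, 79, 86, 92]

Fragments:
  [0,16): 16 bp
  [16,22): 6 bp
  [22,32): 10 bp
  [32,41): 9 bp
  [41,43): 2 bp
  [43,54): 11 bp
  [54,60): 6 bp
  [60,72): 12 bp
  [72,79): 7 bp
  [79,86): 7 bp
  [86,92): 6 bp
  [92,94): 2 bp

[2,2,6,6,6,7,7,9,10,11,12,16]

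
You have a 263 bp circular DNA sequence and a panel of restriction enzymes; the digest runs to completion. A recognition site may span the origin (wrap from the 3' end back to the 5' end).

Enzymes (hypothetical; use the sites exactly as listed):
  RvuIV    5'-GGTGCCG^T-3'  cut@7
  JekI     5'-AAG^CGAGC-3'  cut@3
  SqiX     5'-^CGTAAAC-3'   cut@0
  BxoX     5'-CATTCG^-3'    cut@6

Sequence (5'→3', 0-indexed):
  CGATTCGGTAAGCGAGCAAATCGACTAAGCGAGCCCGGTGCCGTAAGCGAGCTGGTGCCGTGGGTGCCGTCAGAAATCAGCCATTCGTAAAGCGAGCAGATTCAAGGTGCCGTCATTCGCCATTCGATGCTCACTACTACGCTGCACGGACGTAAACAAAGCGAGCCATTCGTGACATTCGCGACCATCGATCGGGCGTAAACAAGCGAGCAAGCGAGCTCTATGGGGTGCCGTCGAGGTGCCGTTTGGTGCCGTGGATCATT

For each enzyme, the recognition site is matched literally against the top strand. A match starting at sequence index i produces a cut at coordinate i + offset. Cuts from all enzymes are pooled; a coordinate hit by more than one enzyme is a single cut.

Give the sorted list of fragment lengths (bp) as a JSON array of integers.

[4,5,7,7,8,9,9,10,10,10,11,11,11,11,13,14,15,17,18,19,20,24]

Per-enzyme occurrences:
  RvuIV GGTGCCGT/7: at [36, 53, 62, 105, 226, 237, 247] ⇒ [43, 60, 69, 112, 233, 244, 254]
  JekI AAGCGAGC/3: at [9, 26, 44, 89, 158, 203, 211] ⇒ [12, 29, 47, 92, 161, 206, 214]
  SqiX CGTAAAC/0: at [150, 196] ⇒ [150, 196]
  BxoX CATTCG/6: at [81, 113, 120, 166, 175, 259] ⇒ [2, 87, 119, 126, 172, 181]

Pooled cuts: [2, 12, 29, 43, 47, 60, 69, 87, 92, 112, 119, 126, 150, 161, 172, 181, 196, 206, 214, 233, 244, 254]

Fragments:
  2→12: 10 bp
  12→29: 17 bp
  29→43: 14 bp
  43→47: 4 bp
  47→60: 13 bp
  60→69: 9 bp
  69→87: 18 bp
  87→92: 5 bp
  92→112: 20 bp
  112→119: 7 bp
  119→126: 7 bp
  126→150: 24 bp
  150→161: 11 bp
  161→172: 11 bp
  172→181: 9 bp
  181→196: 15 bp
  196→206: 10 bp
  206→214: 8 bp
  214→233: 19 bp
  233→244: 11 bp
  244→254: 10 bp
  254→2 (wrap): 263-254+2 = 11 bp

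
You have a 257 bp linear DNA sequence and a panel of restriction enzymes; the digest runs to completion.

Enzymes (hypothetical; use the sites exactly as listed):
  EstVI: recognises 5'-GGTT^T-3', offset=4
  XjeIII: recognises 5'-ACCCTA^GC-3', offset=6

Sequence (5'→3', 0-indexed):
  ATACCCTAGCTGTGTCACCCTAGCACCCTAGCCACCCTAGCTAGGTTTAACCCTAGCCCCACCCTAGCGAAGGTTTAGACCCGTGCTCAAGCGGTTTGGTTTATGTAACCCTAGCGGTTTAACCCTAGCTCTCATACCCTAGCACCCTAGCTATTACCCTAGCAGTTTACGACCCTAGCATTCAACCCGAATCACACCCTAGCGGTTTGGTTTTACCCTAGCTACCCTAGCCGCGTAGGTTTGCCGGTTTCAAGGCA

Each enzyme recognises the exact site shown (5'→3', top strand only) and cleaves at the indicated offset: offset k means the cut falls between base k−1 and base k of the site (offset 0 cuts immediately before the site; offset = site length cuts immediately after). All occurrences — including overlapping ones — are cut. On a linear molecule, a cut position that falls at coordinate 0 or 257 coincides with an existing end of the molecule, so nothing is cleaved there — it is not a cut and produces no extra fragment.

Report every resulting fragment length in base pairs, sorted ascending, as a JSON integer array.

[5,5,6,6,8,8,8,8,8,8,8,8,8,9,9,9,11,12,12,12,14,14,16,21,24]

Scan for sites:
  EstVI GGTTT/4: at [43, 71, 92, 97, 115, 203, 208, 237, 245] ⇒ [47, 75, 96, 101, 119, 207, 212, 241, 249]
  XjeIII ACCCTAGC/6: at [2, 16, 24, 33, 49, 60, 107, 121, 135, 143, 155, 171, 195, 214, 223] ⇒ [8, 22, 30, 39, 55, 66, 113, 127, 141, 149, 161, 177, 201, 220, 229]

All cut coordinates (distinct, sorted): [8, 22, 30, 39, 47, 55, 66, 75, 96, 101, 113, 119, 127, 141, 149, 161, 177, 201, 207, 212, 220, 229, 241, 249]

Fragments:
  [0,8): 8 bp
  [8,22): 14 bp
  [22,30): 8 bp
  [30,39): 9 bp
  [39,47): 8 bp
  [47,55): 8 bp
  [55,66): 11 bp
  [66,75): 9 bp
  [75,96): 21 bp
  [96,101): 5 bp
  [101,113): 12 bp
  [113,119): 6 bp
  [119,127): 8 bp
  [127,141): 14 bp
  [141,149): 8 bp
  [149,161): 12 bp
  [161,177): 16 bp
  [177,201): 24 bp
  [201,207): 6 bp
  [207,212): 5 bp
  [212,220): 8 bp
  [220,229): 9 bp
  [229,241): 12 bp
  [241,249): 8 bp
  [249,257): 8 bp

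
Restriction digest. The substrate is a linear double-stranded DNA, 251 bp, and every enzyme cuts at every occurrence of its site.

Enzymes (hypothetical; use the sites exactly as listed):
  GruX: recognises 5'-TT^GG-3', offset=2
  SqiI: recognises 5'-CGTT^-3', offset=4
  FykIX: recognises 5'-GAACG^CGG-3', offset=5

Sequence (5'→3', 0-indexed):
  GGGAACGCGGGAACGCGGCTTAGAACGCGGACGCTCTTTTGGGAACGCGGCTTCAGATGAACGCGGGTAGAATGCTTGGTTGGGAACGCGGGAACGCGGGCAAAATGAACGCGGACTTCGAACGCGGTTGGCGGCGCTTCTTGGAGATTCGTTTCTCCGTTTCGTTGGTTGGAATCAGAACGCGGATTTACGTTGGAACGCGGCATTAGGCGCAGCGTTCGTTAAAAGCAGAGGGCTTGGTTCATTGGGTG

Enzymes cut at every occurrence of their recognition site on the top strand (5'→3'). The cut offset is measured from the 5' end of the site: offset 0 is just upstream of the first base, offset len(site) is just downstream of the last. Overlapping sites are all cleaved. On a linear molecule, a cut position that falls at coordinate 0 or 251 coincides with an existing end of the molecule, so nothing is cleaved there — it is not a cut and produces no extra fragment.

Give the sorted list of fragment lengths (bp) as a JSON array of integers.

Scan for sites:
  GruX (TTGG, off=2): starts [38, 75, 79, 127, 140, 164, 168, 192, 236, 244] → cuts [40, 77, 81, 129, 142, 166, 170, 194, 238, 246]
  SqiI (CGTT, off=4): starts [149, 157, 162, 190, 215, 219] → cuts [153, 161, 166, 194, 219, 223]
  FykIX (GAACGCGG, off=5): starts [2, 10, 22, 42, 58, 83, 91, 106, 119, 177, 195] → cuts [7, 15, 27, 47, 63, 88, 96, 111, 124, 182, 200]

Pooled cuts: [7, 15, 27, 40, 47, 63, 77, 81, 88, 96, 111, 124, 129, 142, 153, 161, 166, 170, 182, 194, 200, 219, 223, 238, 246]

Fragment lengths:
  [0,7): 7 bp
  [7,15): 8 bp
  [15,27): 12 bp
  [27,40): 13 bp
  [40,47): 7 bp
  [47,63): 16 bp
  [63,77): 14 bp
  [77,81): 4 bp
  [81,88): 7 bp
  [88,96): 8 bp
  [96,111): 15 bp
  [111,124): 13 bp
  [124,129): 5 bp
  [129,142): 13 bp
  [142,153): 11 bp
  [153,161): 8 bp
  [161,166): 5 bp
  [166,170): 4 bp
  [170,182): 12 bp
  [182,194): 12 bp
  [194,200): 6 bp
  [200,219): 19 bp
  [219,223): 4 bp
  [223,238): 15 bp
  [238,246): 8 bp
  [246,251): 5 bp

[4,4,4,5,5,5,6,7,7,7,8,8,8,8,11,12,12,12,13,13,13,14,15,15,16,19]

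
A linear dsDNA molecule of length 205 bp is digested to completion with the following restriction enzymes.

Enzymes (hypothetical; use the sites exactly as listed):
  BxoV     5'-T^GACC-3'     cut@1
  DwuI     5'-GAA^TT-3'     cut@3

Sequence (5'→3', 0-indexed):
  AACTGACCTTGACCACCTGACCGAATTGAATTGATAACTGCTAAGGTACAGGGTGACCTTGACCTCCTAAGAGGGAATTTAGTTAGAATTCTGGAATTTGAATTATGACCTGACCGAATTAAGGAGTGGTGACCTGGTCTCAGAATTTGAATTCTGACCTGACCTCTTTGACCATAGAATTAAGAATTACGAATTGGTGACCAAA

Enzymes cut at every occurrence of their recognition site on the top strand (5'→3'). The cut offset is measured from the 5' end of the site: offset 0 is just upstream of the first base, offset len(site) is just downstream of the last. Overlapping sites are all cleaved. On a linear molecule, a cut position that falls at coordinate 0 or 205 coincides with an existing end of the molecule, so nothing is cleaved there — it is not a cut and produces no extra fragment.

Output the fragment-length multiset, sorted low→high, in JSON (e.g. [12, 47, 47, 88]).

[4,4,4,5,5,5,5,6,6,6,6,7,7,7,7,7,8,8,9,10,11,12,15,17,24]

Scan for sites:
  BxoV TGACC/1: at [3, 9, 17, 53, 59, 105, 110, 129, 154, 159, 168, 197] ⇒ [4, 10, 18, 54, 60, 106, 111, 130, 155, 160, 169, 198]
  DwuI GAATT/3: at [22, 27, 74, 85, 93, 99, 115, 142, 148, 176, 183, 190] ⇒ [25, 30, 77, 88, 96, 102, 118, 145, 151, 179, 186, 193]

Pooled cuts: [4, 10, 18, 25, 30, 54, 60, 77, 88, 96, 102, 106, 111, 118, 130, 145, 151, 155, 160, 169, 179, 186, 193, 198]

Fragments:
  [0,4): 4 bp
  [4,10): 6 bp
  [10,18): 8 bp
  [18,25): 7 bp
  [25,30): 5 bp
  [30,54): 24 bp
  [54,60): 6 bp
  [60,77): 17 bp
  [77,88): 11 bp
  [88,96): 8 bp
  [96,102): 6 bp
  [102,106): 4 bp
  [106,111): 5 bp
  [111,118): 7 bp
  [118,130): 12 bp
  [130,145): 15 bp
  [145,151): 6 bp
  [151,155): 4 bp
  [155,160): 5 bp
  [160,169): 9 bp
  [169,179): 10 bp
  [179,186): 7 bp
  [186,193): 7 bp
  [193,198): 5 bp
  [198,205): 7 bp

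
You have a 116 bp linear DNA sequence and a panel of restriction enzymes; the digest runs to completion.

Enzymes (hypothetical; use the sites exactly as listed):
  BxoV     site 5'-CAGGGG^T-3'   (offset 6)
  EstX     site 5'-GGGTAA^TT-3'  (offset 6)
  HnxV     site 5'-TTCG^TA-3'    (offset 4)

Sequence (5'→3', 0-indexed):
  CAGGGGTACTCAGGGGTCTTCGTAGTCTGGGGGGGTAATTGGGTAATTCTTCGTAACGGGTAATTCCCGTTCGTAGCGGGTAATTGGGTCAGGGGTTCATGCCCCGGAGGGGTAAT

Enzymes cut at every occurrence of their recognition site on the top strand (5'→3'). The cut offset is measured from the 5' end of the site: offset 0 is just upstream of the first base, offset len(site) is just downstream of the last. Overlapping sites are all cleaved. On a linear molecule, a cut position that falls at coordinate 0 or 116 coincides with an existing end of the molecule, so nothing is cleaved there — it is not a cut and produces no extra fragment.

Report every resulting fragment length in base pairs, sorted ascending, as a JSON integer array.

[6,6,7,8,10,10,10,10,12,16,21]

Scan for sites:
  BxoV (CAGGGGT, off=6): starts [0, 10, 89] → cuts [6, 16, 95]
  EstX (GGGTAATT, off=6): starts [32, 40, 57, 77] → cuts [38, 46, 63, 83]
  HnxV (TTCGTA, off=4): starts [18, 49, 69] → cuts [22, 53, 73]

Pooled cuts: [6, 16, 22, 38, 46, 53, 63, 73, 83, 95]

Fragments:
  [0,6): 6 bp
  [6,16): 10 bp
  [16,22): 6 bp
  [22,38): 16 bp
  [38,46): 8 bp
  [46,53): 7 bp
  [53,63): 10 bp
  [63,73): 10 bp
  [73,83): 10 bp
  [83,95): 12 bp
  [95,116): 21 bp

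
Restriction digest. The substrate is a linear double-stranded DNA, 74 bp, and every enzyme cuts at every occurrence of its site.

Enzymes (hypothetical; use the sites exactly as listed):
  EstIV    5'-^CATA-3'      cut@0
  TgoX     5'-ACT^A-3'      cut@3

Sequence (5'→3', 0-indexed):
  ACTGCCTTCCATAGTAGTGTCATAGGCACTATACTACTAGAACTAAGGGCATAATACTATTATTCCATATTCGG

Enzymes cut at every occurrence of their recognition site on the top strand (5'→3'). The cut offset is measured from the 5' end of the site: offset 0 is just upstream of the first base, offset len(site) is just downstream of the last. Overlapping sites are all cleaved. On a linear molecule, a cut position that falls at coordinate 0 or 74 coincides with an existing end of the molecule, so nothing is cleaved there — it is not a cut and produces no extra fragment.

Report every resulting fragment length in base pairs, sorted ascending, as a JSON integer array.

[3,5,5,6,7,9,9,9,10,11]

Per-enzyme occurrences:
  EstIV CATA/0: at [9, 20, 49, 65] ⇒ [9, 20, 49, 65]
  TgoX ACTA/3: at [27, 32, 35, 41, 55] ⇒ [30, 35, 38, 44, 58]

All cut coordinates (distinct, sorted): [9, 20, 30, 35, 38, 44, 49, 58, 65]

Fragments:
  [0,9): 9 bp
  [9,20): 11 bp
  [20,30): 10 bp
  [30,35): 5 bp
  [35,38): 3 bp
  [38,44): 6 bp
  [44,49): 5 bp
  [49,58): 9 bp
  [58,65): 7 bp
  [65,74): 9 bp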